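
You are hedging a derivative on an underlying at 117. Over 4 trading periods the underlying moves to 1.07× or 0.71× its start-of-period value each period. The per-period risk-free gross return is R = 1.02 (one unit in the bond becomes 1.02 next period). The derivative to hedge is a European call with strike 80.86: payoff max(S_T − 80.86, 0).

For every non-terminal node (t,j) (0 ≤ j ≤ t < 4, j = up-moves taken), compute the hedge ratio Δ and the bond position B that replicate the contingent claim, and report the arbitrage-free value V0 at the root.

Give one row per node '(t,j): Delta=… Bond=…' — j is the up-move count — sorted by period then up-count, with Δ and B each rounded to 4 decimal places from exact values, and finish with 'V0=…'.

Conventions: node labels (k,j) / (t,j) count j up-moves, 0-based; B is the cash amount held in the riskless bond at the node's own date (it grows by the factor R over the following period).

The replicating-portfolio and risk-neutral prices coincide; use p* = (1.02−0.71)/(1.07−0.71) = 0.8611 for the latter.
Terminal payoffs: V(4,0)=0.0000, V(4,1)=0.0000, V(4,2)=0.0000, V(4,3)=20.9043, V(4,4)=72.5031
(3,0): S=41.8756. Δ = (V_up−V_dn)/(S_up−S_dn) = (0.0000−0.0000)/(44.8069−29.7317) = 0.0000. V = [p*·0.0000 + (1−p*)·0.0000]/1.02 = 0.0000. B = V − Δ·S = 0.0000.
(3,1): S=63.1083. Δ = (V_up−V_dn)/(S_up−S_dn) = (0.0000−0.0000)/(67.5259−44.8069) = 0.0000. V = [p*·0.0000 + (1−p*)·0.0000]/1.02 = 0.0000. B = V − Δ·S = 0.0000.
(3,2): S=95.1068. Δ = (V_up−V_dn)/(S_up−S_dn) = (20.9043−0.0000)/(101.7643−67.5259) = 0.6106. V = [p*·20.9043 + (1−p*)·0.0000]/1.02 = 17.6480. B = V − Δ·S = -40.4196.
(3,3): S=143.3300. Δ = (V_up−V_dn)/(S_up−S_dn) = (72.5031−20.9043)/(153.3631−101.7643) = 1.0000. V = [p*·72.5031 + (1−p*)·20.9043]/1.02 = 64.0555. B = V − Δ·S = -79.2745.
(2,0): S=58.9797. Δ = (V_up−V_dn)/(S_up−S_dn) = (0.0000−0.0000)/(63.1083−41.8756) = 0.0000. V = [p*·0.0000 + (1−p*)·0.0000]/1.02 = 0.0000. B = V − Δ·S = 0.0000.
(2,1): S=88.8849. Δ = (V_up−V_dn)/(S_up−S_dn) = (17.6480−0.0000)/(95.1068−63.1083) = 0.5515. V = [p*·17.6480 + (1−p*)·0.0000]/1.02 = 14.8989. B = V − Δ·S = -34.1233.
(2,2): S=133.9533. Δ = (V_up−V_dn)/(S_up−S_dn) = (64.0555−17.6480)/(143.3300−95.1068) = 0.9623. V = [p*·64.0555 + (1−p*)·17.6480]/1.02 = 56.4804. B = V − Δ·S = -72.4294.
(1,0): S=83.0700. Δ = (V_up−V_dn)/(S_up−S_dn) = (14.8989−0.0000)/(88.8849−58.9797) = 0.4982. V = [p*·14.8989 + (1−p*)·0.0000]/1.02 = 12.5780. B = V − Δ·S = -28.8078.
(1,1): S=125.1900. Δ = (V_up−V_dn)/(S_up−S_dn) = (56.4804−14.8989)/(133.9533−88.8849) = 0.9226. V = [p*·56.4804 + (1−p*)·14.8989]/1.02 = 49.7110. B = V − Δ·S = -65.7932.
(0,0): S=117.0000. Δ = (V_up−V_dn)/(S_up−S_dn) = (49.7110−12.5780)/(125.1900−83.0700) = 0.8816. V = [p*·49.7110 + (1−p*)·12.5780]/1.02 = 43.6800. B = V − Δ·S = -59.4670.
Check: Δ(0,0)·S0 + B(0,0) = 43.6800 = V0.

(0,0): Delta=0.8816 Bond=-59.4670
(1,0): Delta=0.4982 Bond=-28.8078
(1,1): Delta=0.9226 Bond=-65.7932
(2,0): Delta=0.0000 Bond=0.0000
(2,1): Delta=0.5515 Bond=-34.1233
(2,2): Delta=0.9623 Bond=-72.4294
(3,0): Delta=0.0000 Bond=0.0000
(3,1): Delta=0.0000 Bond=0.0000
(3,2): Delta=0.6106 Bond=-40.4196
(3,3): Delta=1.0000 Bond=-79.2745
V0=43.6800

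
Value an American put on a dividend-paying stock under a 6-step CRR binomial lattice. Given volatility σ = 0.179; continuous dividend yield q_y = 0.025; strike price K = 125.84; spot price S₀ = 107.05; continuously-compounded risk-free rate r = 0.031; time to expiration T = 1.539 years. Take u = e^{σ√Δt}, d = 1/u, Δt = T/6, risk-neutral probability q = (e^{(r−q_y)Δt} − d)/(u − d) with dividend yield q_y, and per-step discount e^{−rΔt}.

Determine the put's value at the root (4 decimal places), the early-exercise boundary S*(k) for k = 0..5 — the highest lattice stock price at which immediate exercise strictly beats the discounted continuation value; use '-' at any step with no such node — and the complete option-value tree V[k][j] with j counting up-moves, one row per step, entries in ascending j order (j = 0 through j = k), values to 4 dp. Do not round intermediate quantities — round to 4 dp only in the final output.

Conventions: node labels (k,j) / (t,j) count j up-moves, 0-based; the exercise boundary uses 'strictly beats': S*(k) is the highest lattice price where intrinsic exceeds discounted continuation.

Δt=0.25650  u=1.09489  d=0.91333  q=0.48583  discount=0.99208
step 6 (expiry): payoffs max(K−S,0) = 63.7019 51.3495 36.5416 18.7900 0.0000 0.0000 0.0000
step 5: (k=5,j=0): S=68.0346, K−S=57.8054, hold=57.2437 ⇒ V=57.8054 exercise | (k=5,j=1): S=81.5591, K−S=44.2809, hold=43.8056 ⇒ V=44.2809 exercise | (k=5,j=2): S=97.7722, K−S=28.0678, hold=27.6961 ⇒ V=28.0678 exercise | (k=5,j=3): S=117.2082, K−S=8.6318, hold=9.5847 ⇒ V=9.5847 continue | (k=5,j=4): S=140.5080, K−S=0.0000, hold=0.0000 ⇒ V=0.0000 continue | (k=5,j=5): S=168.4394, K−S=0.0000, hold=0.0000 ⇒ V=0.0000 continue  boundary S*=97.7722
step 4: (k=4,j=0): S=74.4905, K−S=51.3495, hold=50.8290 ⇒ V=51.3495 exercise | (k=4,j=1): S=89.2984, K−S=36.5416, hold=36.1157 ⇒ V=36.5416 exercise | (k=4,j=2): S=107.0500, K−S=18.7900, hold=18.9369 ⇒ V=18.9369 continue | (k=4,j=3): S=128.3304, K−S=0.0000, hold=4.8891 ⇒ V=4.8891 continue | (k=4,j=4): S=153.8411, K−S=0.0000, hold=0.0000 ⇒ V=0.0000 continue  boundary S*=89.2984
step 3: (k=3,j=0): S=81.5591, K−S=44.2809, hold=43.8056 ⇒ V=44.2809 exercise | (k=3,j=1): S=97.7722, K−S=28.0678, hold=27.7669 ⇒ V=28.0678 exercise | (k=3,j=2): S=117.2082, K−S=8.6318, hold=12.0160 ⇒ V=12.0160 continue | (k=3,j=3): S=140.5080, K−S=0.0000, hold=2.4939 ⇒ V=2.4939 continue  boundary S*=97.7722
step 2: (k=2,j=0): S=89.2984, K−S=36.5416, hold=36.1157 ⇒ V=36.5416 exercise | (k=2,j=1): S=107.0500, K−S=18.7900, hold=20.1088 ⇒ V=20.1088 continue | (k=2,j=2): S=128.3304, K−S=0.0000, hold=7.3313 ⇒ V=7.3313 continue  boundary S*=89.2984
step 1: (k=1,j=0): S=97.7722, K−S=28.0678, hold=28.3318 ⇒ V=28.3318 continue | (k=1,j=1): S=117.2082, K−S=8.6318, hold=13.7910 ⇒ V=13.7910 continue  boundary S*=-
step 0: (k=0,j=0): S=107.0500, K−S=18.7900, hold=21.0989 ⇒ V=21.0989 continue  boundary S*=-

price = 21.0989
boundary = - - 89.2984 97.7722 89.2984 97.7722
tree:
21.0989
28.3318 13.7910
36.5416 20.1088 7.3313
44.2809 28.0678 12.0160 2.4939
51.3495 36.5416 18.9369 4.8891 0.0000
57.8054 44.2809 28.0678 9.5847 0.0000 0.0000
63.7019 51.3495 36.5416 18.7900 0.0000 0.0000 0.0000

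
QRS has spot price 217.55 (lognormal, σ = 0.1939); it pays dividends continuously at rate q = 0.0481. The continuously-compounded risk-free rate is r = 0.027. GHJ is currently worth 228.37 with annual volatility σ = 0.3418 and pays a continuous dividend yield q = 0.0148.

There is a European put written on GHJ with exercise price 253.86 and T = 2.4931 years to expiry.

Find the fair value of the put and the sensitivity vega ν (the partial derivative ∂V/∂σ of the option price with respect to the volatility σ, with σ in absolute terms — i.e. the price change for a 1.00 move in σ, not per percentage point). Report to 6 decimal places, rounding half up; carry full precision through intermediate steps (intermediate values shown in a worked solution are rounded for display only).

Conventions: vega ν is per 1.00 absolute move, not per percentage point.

σ√T = 0.3418·√2.4931 = 0.539687
d₁ = (ln(S/K) + (r−q+σ²/2)T) / (σ√T) = (ln(228.37/253.86) + (0.027−0.0148+0.3418²/2)·2.4931) / 0.539687 = (-0.105816 + 0.176047) / 0.539687 = 0.130133
d₂ = d₁ − σ√T = 0.130133 − 0.539687 = -0.409554
e^{−rT} = 0.934902
e^{−qT} = 0.963775
N(−d₁) = 0.448231,  N(−d₂) = 0.658933
Put price V = K·e^{−rT}·N(−d₂) − S·e^{−qT}·N(−d₁) = 156.387439 − 98.654310 = 57.733128
φ(d₁) = (1/√(2π))·e^{−d₁²/2} = 0.395579
ν = S·e^{−qT}·φ(d₁)·√T = 137.472911

price = 57.733128
ν = 137.472911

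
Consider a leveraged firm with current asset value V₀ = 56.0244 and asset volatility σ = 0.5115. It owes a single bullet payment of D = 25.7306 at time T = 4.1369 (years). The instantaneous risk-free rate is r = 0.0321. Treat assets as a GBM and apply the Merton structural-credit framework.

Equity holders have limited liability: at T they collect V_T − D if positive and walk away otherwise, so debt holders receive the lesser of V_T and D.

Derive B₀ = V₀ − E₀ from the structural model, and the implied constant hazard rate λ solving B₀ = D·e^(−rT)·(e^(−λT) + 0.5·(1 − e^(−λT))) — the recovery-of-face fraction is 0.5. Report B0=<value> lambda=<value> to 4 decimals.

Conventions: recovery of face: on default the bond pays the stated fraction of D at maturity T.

With assets at 56.0244 and a single debt payment of 25.7306 at 4.1369 years:
d₁ = [ln(V₀/D) + (r + σ²/2)T] / (σ√T)
   = [ln(56.0244/25.7306) + (0.0321 + 0.5·0.5115²)·4.1369] / (0.5115·√4.1369)
   = [0.778106 + 0.673968] / 1.040359 = 1.395744
d₂ = d₁ − σ√T = 1.395744 − 1.040359 = 0.355385
N(d₁) = 0.918604,  N(d₂) = 0.638849,  e^(−rT) = 0.875645
E₀ = V₀·N(d₁) − D·e^(−rT)·N(d₂)
   = 56.0244·0.918604 − 25.7306·0.875645·0.638849 = 37.070413
B₀ = V₀ − E₀ = 56.0244 − 37.070413 = 18.953987
e^(−λT) = (B₀·e^(rT)/D − 0.5)/(1 − 0.5) = (18.9540·1.142015/25.7306 − 0.5)/0.5 = 0.68249148
λ = −ln(0.68249148)/4.1369 = 0.092341

B0=18.9540 lambda=0.0923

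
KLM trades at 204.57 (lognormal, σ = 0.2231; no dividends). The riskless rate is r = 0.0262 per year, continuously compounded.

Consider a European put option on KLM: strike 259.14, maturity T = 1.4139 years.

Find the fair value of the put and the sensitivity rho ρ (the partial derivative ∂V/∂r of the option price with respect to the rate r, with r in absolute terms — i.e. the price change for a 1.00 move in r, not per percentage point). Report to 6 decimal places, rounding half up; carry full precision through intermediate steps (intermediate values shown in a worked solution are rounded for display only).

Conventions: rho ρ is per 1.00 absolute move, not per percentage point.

σ√T = 0.2231·√1.4139 = 0.265283
d₁ = (ln(S/K) + (r+σ²/2)T) / (σ√T) = (ln(204.57/259.14) + (0.0262+0.2231²/2)·1.4139) / 0.265283 = (-0.236458 + 0.072232) / 0.265283 = -0.619063
d₂ = d₁ − σ√T = -0.619063 − 0.265283 = -0.884345
e^{−rT} = 0.963634
N(−d₁) = 0.732062,  N(−d₂) = 0.811745
Put price V = K·e^{−rT}·N(−d₂) − S·N(−d₁) = 202.705738 − 149.758017 = 52.947721
ρ = −K·T·e^{−rT}·N(−d₂) = -286.605643

price = 52.947721
ρ = -286.605643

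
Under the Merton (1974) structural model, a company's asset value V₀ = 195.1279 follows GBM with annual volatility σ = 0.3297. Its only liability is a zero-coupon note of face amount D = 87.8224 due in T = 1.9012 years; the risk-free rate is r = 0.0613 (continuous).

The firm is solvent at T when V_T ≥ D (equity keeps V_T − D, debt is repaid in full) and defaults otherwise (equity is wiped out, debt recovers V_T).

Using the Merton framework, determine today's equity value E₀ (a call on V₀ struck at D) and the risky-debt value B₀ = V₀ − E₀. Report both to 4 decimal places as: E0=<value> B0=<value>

E0=117.4184 B0=77.7095

With assets at 195.1279 and a single debt payment of 87.8224 at 1.9012 years:
d₁ = [ln(V₀/D) + (r + σ²/2)T] / (σ√T)
   = [ln(195.1279/87.8224) + (0.0613 + 0.5·0.3297²)·1.9012] / (0.3297·√1.9012)
   = [0.798339 + 0.219876] / 0.454604 = 2.239785
d₂ = d₁ − σ√T = 2.239785 − 0.454604 = 1.785182
N(d₁) = 0.987448,  N(d₂) = 0.962884,  e^(−rT) = 0.889991
E₀ = V₀·N(d₁) − D·e^(−rT)·N(d₂)
   = 195.1279·0.987448 − 87.8224·0.889991·0.962884 = 117.418420
B₀ = V₀ − E₀ = 195.1279 − 117.418420 = 77.709480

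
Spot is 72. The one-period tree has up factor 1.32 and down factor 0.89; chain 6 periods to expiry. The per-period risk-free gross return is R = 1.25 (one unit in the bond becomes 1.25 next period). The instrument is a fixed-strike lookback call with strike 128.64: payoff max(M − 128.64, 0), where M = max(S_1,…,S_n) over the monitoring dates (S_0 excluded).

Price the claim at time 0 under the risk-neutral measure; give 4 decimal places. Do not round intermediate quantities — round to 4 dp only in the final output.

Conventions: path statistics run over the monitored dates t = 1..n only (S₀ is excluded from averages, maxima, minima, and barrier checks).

With p* = (R−d)/(u−d) = 0.8372, sum probability × payoff across the paths and divide by R^6.
Enumerate all 2^6 = 64 price paths (U = up ×1.32, D = down ×0.89); each path with k up-moves has probability p*^k·(1−p*)^(6−k).
DDDDDD: M=64.0800, payoff=0.0000, prob=0.000019
UDDDDD: M=95.0400, payoff=0.0000, prob=0.000096
DUDDDD: M=84.5856, payoff=0.0000, prob=0.000096
UUDDDD: M=125.4528, payoff=0.0000, prob=0.000492
DDUDDD: M=75.2812, payoff=0.0000, prob=0.000096
UDUDDD: M=111.6530, payoff=0.0000, prob=0.000492
DUUDDD: M=111.6530, payoff=0.0000, prob=0.000492
UUUDDD: M=165.5977, payoff=36.9577, prob=0.002532
DDDUDD: M=67.0003, payoff=0.0000, prob=0.000096
UDDUDD: M=99.3712, payoff=0.0000, prob=0.000492
DUDUDD: M=99.3712, payoff=0.0000, prob=0.000492
UUDUDD: M=147.3819, payoff=18.7419, prob=0.002532
DDUUDD: M=99.3712, payoff=0.0000, prob=0.000492
UDUUDD: M=147.3819, payoff=18.7419, prob=0.002532
DUUUDD: M=147.3819, payoff=18.7419, prob=0.002532
UUUUDD: M=218.5890, payoff=89.9490, prob=0.013020
DDDDUD: M=64.0800, payoff=0.0000, prob=0.000096
UDDDUD: M=95.0400, payoff=0.0000, prob=0.000492
DUDDUD: M=88.4403, payoff=0.0000, prob=0.000492
UUDDUD: M=131.1699, payoff=2.5299, prob=0.002532
DDUDUD: M=88.4403, payoff=0.0000, prob=0.000492
UDUDUD: M=131.1699, payoff=2.5299, prob=0.002532
DUUDUD: M=131.1699, payoff=2.5299, prob=0.002532
UUUDUD: M=194.5442, payoff=65.9042, prob=0.013020
DDDUUD: M=88.4403, payoff=0.0000, prob=0.000492
UDDUUD: M=131.1699, payoff=2.5299, prob=0.002532
DUDUUD: M=131.1699, payoff=2.5299, prob=0.002532
UUDUUD: M=194.5442, payoff=65.9042, prob=0.013020
DDUUUD: M=131.1699, payoff=2.5299, prob=0.002532
UDUUUD: M=194.5442, payoff=65.9042, prob=0.013020
DUUUUD: M=194.5442, payoff=65.9042, prob=0.013020
UUUUUD: M=288.5374, payoff=159.8974, prob=0.066958
DDDDDU: M=64.0800, payoff=0.0000, prob=0.000096
UDDDDU: M=95.0400, payoff=0.0000, prob=0.000492
DUDDDU: M=84.5856, payoff=0.0000, prob=0.000492
UUDDDU: M=125.4528, payoff=0.0000, prob=0.002532
DDUDDU: M=78.7119, payoff=0.0000, prob=0.000492
UDUDDU: M=116.7412, payoff=0.0000, prob=0.002532
DUUDDU: M=116.7412, payoff=0.0000, prob=0.002532
UUUDDU: M=173.1443, payoff=44.5043, prob=0.013020
DDDUDU: M=78.7119, payoff=0.0000, prob=0.000492
UDDUDU: M=116.7412, payoff=0.0000, prob=0.002532
DUDUDU: M=116.7412, payoff=0.0000, prob=0.002532
UUDUDU: M=173.1443, payoff=44.5043, prob=0.013020
DDUUDU: M=116.7412, payoff=0.0000, prob=0.002532
UDUUDU: M=173.1443, payoff=44.5043, prob=0.013020
DUUUDU: M=173.1443, payoff=44.5043, prob=0.013020
UUUUDU: M=256.7983, payoff=128.1583, prob=0.066958
DDDDUU: M=78.7119, payoff=0.0000, prob=0.000492
UDDDUU: M=116.7412, payoff=0.0000, prob=0.002532
DUDDUU: M=116.7412, payoff=0.0000, prob=0.002532
UUDDUU: M=173.1443, payoff=44.5043, prob=0.013020
DDUDUU: M=116.7412, payoff=0.0000, prob=0.002532
UDUDUU: M=173.1443, payoff=44.5043, prob=0.013020
DUUDUU: M=173.1443, payoff=44.5043, prob=0.013020
UUUDUU: M=256.7983, payoff=128.1583, prob=0.066958
DDDUUU: M=116.7412, payoff=0.0000, prob=0.002532
UDDUUU: M=173.1443, payoff=44.5043, prob=0.013020
DUDUUU: M=173.1443, payoff=44.5043, prob=0.013020
UUDUUU: M=256.7983, payoff=128.1583, prob=0.066958
DDUUUU: M=173.1443, payoff=44.5043, prob=0.013020
UDUUUU: M=256.7983, payoff=128.1583, prob=0.066958
DUUUUU: M=256.7983, payoff=128.1583, prob=0.066958
UUUUUU: M=380.8694, payoff=252.2294, prob=0.344353
Price = Σ prob·payoff / R^6 = 151.140076 / 3.814697 = 39.6205

price = 39.6205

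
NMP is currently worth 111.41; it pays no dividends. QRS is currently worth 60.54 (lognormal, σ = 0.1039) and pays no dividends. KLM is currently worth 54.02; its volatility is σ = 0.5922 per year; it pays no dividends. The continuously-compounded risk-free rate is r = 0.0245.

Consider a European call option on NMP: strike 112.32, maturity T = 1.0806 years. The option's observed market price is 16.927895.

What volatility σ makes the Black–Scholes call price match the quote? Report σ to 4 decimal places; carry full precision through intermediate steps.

At σ = 0.3491 the Black–Scholes value reproduces the quote:
σ√T = 0.3491·√1.0806 = 0.362896
d₁ = (ln(S/K) + (r+σ²/2)T) / (σ√T) = (ln(111.41/112.32) + (0.0245+0.3491²/2)·1.0806) / 0.362896 = (-0.008135 + 0.092321) / 0.362896 = 0.231986
d₂ = d₁ − σ√T = 0.231986 − 0.362896 = -0.130911
e^{−rT} = 0.973873
N(d₁) = 0.591725,  N(d₂) = 0.447923
V = S·N(d₁) − K·e^{−rT}·N(d₂) = 65.924124 − 48.996229 = 16.927895 (equal to the quote); since ∂V/∂σ > 0 for all σ, the implied volatility is unique

sigma = 0.3491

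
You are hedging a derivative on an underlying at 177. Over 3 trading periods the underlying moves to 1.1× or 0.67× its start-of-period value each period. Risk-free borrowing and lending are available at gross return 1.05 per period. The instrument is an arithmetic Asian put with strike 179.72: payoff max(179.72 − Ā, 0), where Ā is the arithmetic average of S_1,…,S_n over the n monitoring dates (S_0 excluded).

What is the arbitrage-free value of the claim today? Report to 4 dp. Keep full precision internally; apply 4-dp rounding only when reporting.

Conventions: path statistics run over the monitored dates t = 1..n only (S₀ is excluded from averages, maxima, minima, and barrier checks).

price = 7.8143

No-arbitrage gives p* = (R−d)/(u−d) = 0.8837: enumerate every path, weight its payoff by its p*-probability, and discount by R^3.
Enumerate all 2^3 = 8 price paths (U = up ×1.1, D = down ×0.67); each path with k up-moves has probability p*^k·(1−p*)^(3−k).
DDD: Ā=83.7601, payoff=95.9599, prob=0.001572
UDD: Ā=137.5166, payoff=42.2034, prob=0.011949
DUD: Ā=112.1466, payoff=67.5734, prob=0.011949
UUD: Ā=184.1213, payoff=0.0000, prob=0.090810
DDU: Ā=95.1487, payoff=84.5713, prob=0.011949
UDU: Ā=156.2143, payoff=23.5057, prob=0.090810
DUU: Ā=130.8443, payoff=48.8757, prob=0.090810
UUU: Ā=214.8190, payoff=0.0000, prob=0.690153
Price = Σ prob·payoff / R^3 = 9.045988 / 1.157625 = 7.8143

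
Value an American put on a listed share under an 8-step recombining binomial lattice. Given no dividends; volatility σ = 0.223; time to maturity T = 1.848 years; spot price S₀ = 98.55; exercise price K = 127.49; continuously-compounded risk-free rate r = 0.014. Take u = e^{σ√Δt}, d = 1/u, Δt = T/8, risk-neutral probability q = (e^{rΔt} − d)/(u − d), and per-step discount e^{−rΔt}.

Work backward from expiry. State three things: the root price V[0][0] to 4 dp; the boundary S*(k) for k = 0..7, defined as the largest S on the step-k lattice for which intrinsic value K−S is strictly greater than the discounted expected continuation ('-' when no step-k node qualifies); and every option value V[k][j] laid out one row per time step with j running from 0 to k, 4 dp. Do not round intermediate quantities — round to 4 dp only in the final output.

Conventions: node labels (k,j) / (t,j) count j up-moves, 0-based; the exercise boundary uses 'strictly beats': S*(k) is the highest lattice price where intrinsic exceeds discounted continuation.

Δt=0.23100, u=1.11313, d=0.89836, q=0.48831, disc=e^(-rΔt)=0.99677
k=8 terminal: V=max(K-S,0) → 85.6802 75.6849 63.3000 47.9543 28.9400 5.3800 0.0000 0.0000 0.0000
k=7: j=0 S=46.5399 intr=80.9501 cont=80.5385 V=80.9501[EX]; j=1 S=57.6660 intr=69.8240 cont=69.4124 V=69.8240[EX]; j=2 S=71.4520 intr=56.0380 cont=55.6263 V=56.0380[EX]; j=3 S=88.5338 intr=38.9562 cont=38.5445 V=38.9562[EX]; j=4 S=109.6993 intr=17.7907 cont=17.3790 V=17.7907[EX]; j=5 S=135.9248 intr=0.0000 cont=2.7440 V=2.7440[hold]; j=6 S=168.4199 intr=0.0000 cont=0.0000 V=0.0000[hold]; j=7 S=208.6836 intr=0.0000 cont=0.0000 V=0.0000[hold]  S*(7)=109.6993
k=6: j=0 S=51.8051 intr=75.6849 cont=75.2733 V=75.6849[EX]; j=1 S=64.1900 intr=63.3000 cont=62.8884 V=63.3000[EX]; j=2 S=79.5357 intr=47.9543 cont=47.5427 V=47.9543[EX]; j=3 S=98.5500 intr=28.9400 cont=28.5284 V=28.9400[EX]; j=4 S=122.1100 intr=5.3800 cont=10.4094 V=10.4094[hold]; j=5 S=151.3025 intr=0.0000 cont=1.3995 V=1.3995[hold]; j=6 S=187.4739 intr=0.0000 cont=0.0000 V=0.0000[hold]  S*(6)=98.5500
k=5: j=0 S=57.6660 intr=69.8240 cont=69.4124 V=69.8240[EX]; j=1 S=71.4520 intr=56.0380 cont=55.6263 V=56.0380[EX]; j=2 S=88.5338 intr=38.9562 cont=38.5445 V=38.9562[EX]; j=3 S=109.6993 intr=17.7907 cont=19.8271 V=19.8271[hold]; j=4 S=135.9248 intr=0.0000 cont=5.9904 V=5.9904[hold]; j=5 S=168.4199 intr=0.0000 cont=0.7138 V=0.7138[hold]  S*(5)=88.5338
k=4: j=0 S=64.1900 intr=63.3000 cont=62.8884 V=63.3000[EX]; j=1 S=79.5357 intr=47.9543 cont=47.5427 V=47.9543[EX]; j=2 S=98.5500 intr=28.9400 cont=29.5196 V=29.5196[hold]; j=3 S=122.1100 intr=5.3800 cont=13.0282 V=13.0282[hold]; j=4 S=151.3025 intr=0.0000 cont=3.4027 V=3.4027[hold]  S*(4)=79.5357
k=3: j=0 S=71.4520 intr=56.0380 cont=55.6263 V=56.0380[EX]; j=1 S=88.5338 intr=38.9562 cont=38.8266 V=38.9562[EX]; j=2 S=109.6993 intr=17.7907 cont=21.3973 V=21.3973[hold]; j=3 S=135.9248 intr=0.0000 cont=8.3011 V=8.3011[hold]  S*(3)=88.5338
k=2: j=0 S=79.5357 intr=47.9543 cont=47.5427 V=47.9543[EX]; j=1 S=98.5500 intr=28.9400 cont=30.2838 V=30.2838[hold]; j=2 S=122.1100 intr=5.3800 cont=14.9538 V=14.9538[hold]  S*(2)=79.5357
k=1: j=0 S=88.5338 intr=38.9562 cont=39.1986 V=39.1986[hold]; j=1 S=109.6993 intr=17.7907 cont=22.7244 V=22.7244[hold]  S*(1)=-
k=0: j=0 S=98.5500 intr=28.9400 cont=31.0534 V=31.0534[hold]  S*(0)=-

price = 31.0534
boundary = - - 79.5357 88.5338 79.5357 88.5338 98.5500 109.6993
tree:
31.0534
39.1986 22.7244
47.9543 30.2838 14.9538
56.0380 38.9562 21.3973 8.3011
63.3000 47.9543 29.5196 13.0282 3.4027
69.8240 56.0380 38.9562 19.8271 5.9904 0.7138
75.6849 63.3000 47.9543 28.9400 10.4094 1.3995 0.0000
80.9501 69.8240 56.0380 38.9562 17.7907 2.7440 0.0000 0.0000
85.6802 75.6849 63.3000 47.9543 28.9400 5.3800 0.0000 0.0000 0.0000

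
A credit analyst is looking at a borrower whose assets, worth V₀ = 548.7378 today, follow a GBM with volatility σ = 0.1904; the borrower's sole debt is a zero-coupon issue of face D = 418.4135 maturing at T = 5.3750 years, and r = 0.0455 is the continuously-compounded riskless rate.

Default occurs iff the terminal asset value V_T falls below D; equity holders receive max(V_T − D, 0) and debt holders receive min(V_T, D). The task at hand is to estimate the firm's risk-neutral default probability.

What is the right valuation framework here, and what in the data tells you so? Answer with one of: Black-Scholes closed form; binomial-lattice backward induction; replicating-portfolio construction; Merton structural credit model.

Key observation: the data describe a firm's assets (V₀ = 548.7378, GBM) and a single zero-coupon debt of face 418.4135, so credit quantities follow from equity-as-call in the structural model.

framework: Merton structural credit model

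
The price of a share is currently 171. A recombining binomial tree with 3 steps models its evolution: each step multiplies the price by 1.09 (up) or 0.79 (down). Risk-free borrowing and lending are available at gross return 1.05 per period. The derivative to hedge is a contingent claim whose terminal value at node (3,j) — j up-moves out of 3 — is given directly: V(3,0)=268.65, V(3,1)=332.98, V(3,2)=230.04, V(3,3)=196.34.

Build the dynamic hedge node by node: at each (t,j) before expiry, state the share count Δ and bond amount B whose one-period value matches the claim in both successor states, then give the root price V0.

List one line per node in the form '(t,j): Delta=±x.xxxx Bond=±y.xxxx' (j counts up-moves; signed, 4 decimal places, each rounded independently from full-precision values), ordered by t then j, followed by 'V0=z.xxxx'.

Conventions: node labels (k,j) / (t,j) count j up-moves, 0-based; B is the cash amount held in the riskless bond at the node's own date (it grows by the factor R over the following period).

(0,0): Delta=-0.8480 Bond=328.9580
(1,0): Delta=-1.8950 Bond=486.8459
(1,1): Delta=-0.7312 Bond=323.6459
(2,0): Delta=2.0093 Bond=94.5216
(2,1): Delta=-2.3303 Bond=575.2908
(2,2): Delta=-0.5529 Bond=303.6032
V0=183.9561

Under the risk-neutral measure, an up-move has probability p* = (R−d)/(u−d) = 0.8667 and values discount at R = 1.05.
Expiry values: V(3,0)=268.6500, V(3,1)=332.9800, V(3,2)=230.0400, V(3,3)=196.3400
(2,0): S=106.7211. Δ = (V_up−V_dn)/(S_up−S_dn) = (332.9800−268.6500)/(116.3260−84.3097) = 2.0093. V = [p*·332.9800 + (1−p*)·268.6500]/1.05 = 308.9549. B = V − Δ·S = 94.5216.
(2,1): S=147.2481. Δ = (V_up−V_dn)/(S_up−S_dn) = (230.0400−332.9800)/(160.5004−116.3260) = -2.3303. V = [p*·230.0400 + (1−p*)·332.9800]/1.05 = 232.1575. B = V − Δ·S = 575.2908.
(2,2): S=203.1651. Δ = (V_up−V_dn)/(S_up−S_dn) = (196.3400−230.0400)/(221.4500−160.5004) = -0.5529. V = [p*·196.3400 + (1−p*)·230.0400]/1.05 = 191.2698. B = V − Δ·S = 303.6032.
(1,0): S=135.0900. Δ = (V_up−V_dn)/(S_up−S_dn) = (232.1575−308.9549)/(147.2481−106.7211) = -1.8950. V = [p*·232.1575 + (1−p*)·308.9549]/1.05 = 230.8544. B = V − Δ·S = 486.8459.
(1,1): S=186.3900. Δ = (V_up−V_dn)/(S_up−S_dn) = (191.2698−232.1575)/(203.1651−147.2481) = -0.7312. V = [p*·191.2698 + (1−p*)·232.1575]/1.05 = 187.3538. B = V − Δ·S = 323.6459.
(0,0): S=171.0000. Δ = (V_up−V_dn)/(S_up−S_dn) = (187.3538−230.8544)/(186.3900−135.0900) = -0.8480. V = [p*·187.3538 + (1−p*)·230.8544]/1.05 = 183.9561. B = V − Δ·S = 328.9580.
Sanity check at the root: Δ(0,0)·S0 + B(0,0) reproduces V0 = 183.9561.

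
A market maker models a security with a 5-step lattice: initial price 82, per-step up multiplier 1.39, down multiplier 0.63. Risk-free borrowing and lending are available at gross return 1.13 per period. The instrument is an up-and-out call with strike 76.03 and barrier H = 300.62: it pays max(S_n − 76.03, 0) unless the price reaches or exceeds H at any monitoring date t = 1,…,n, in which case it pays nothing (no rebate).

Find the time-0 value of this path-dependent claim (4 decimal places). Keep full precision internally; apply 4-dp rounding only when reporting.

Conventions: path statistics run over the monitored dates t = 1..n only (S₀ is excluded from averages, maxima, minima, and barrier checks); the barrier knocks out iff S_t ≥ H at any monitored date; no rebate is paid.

price = 18.3117

Risk-neutral up-probability p* = (R−d)/(u−d) = (1.13−0.63)/(1.39−0.63) = 0.6579; the claim prices as the p*-weighted sum of path payoffs discounted by R^5.
Enumerate all 2^5 = 32 price paths (U = up ×1.39, D = down ×0.63); each path with k up-moves has probability p*^k·(1−p*)^(5−k).
DDDDD: M=51.6600, payoff=0.0000, prob=0.004686
UDDDD: M=113.9800, payoff=0.0000, prob=0.009011
DUDDD: M=71.8074, payoff=0.0000, prob=0.009011
UUDDD: M=158.4322, payoff=0.0000, prob=0.017330
DDUDD: M=51.6600, payoff=0.0000, prob=0.009011
UDUDD: M=113.9800, payoff=0.0000, prob=0.017330
DUUDD: M=99.8123, payoff=0.0000, prob=0.017330
UUUDD: M=220.2208, payoff=11.3756, prob=0.033326
DDDUD: M=51.6600, payoff=0.0000, prob=0.009011
UDDUD: M=113.9800, payoff=0.0000, prob=0.017330
DUDUD: M=71.8074, payoff=0.0000, prob=0.017330
UUDUD: M=158.4322, payoff=11.3756, prob=0.033326
DDUUD: M=62.8817, payoff=0.0000, prob=0.017330
UDUUD: M=138.7391, payoff=11.3756, prob=0.033326
DUUUD: M=138.7391, payoff=11.3756, prob=0.033326
UUUUD: M=306.1069, payoff=0.0000, prob=0.064089
DDDDU: M=51.6600, payoff=0.0000, prob=0.009011
UDDDU: M=113.9800, payoff=0.0000, prob=0.017330
DUDDU: M=71.8074, payoff=0.0000, prob=0.017330
UUDDU: M=158.4322, payoff=11.3756, prob=0.033326
DDUDU: M=51.6600, payoff=0.0000, prob=0.017330
UDUDU: M=113.9800, payoff=11.3756, prob=0.033326
DUUDU: M=99.8123, payoff=11.3756, prob=0.033326
UUUDU: M=220.2208, payoff=116.8173, prob=0.064089
DDDUU: M=51.6600, payoff=0.0000, prob=0.017330
UDDUU: M=113.9800, payoff=11.3756, prob=0.033326
DUDUU: M=87.4056, payoff=11.3756, prob=0.033326
UUDUU: M=192.8473, payoff=116.8173, prob=0.064089
DDUUU: M=87.4056, payoff=11.3756, prob=0.033326
UDUUU: M=192.8473, payoff=116.8173, prob=0.064089
DUUUU: M=192.8473, payoff=116.8173, prob=0.064089
UUUUU: M=425.4885, payoff=0.0000, prob=0.123249
Price = Σ prob·payoff / R^5 = 33.738039 / 1.842435 = 18.3117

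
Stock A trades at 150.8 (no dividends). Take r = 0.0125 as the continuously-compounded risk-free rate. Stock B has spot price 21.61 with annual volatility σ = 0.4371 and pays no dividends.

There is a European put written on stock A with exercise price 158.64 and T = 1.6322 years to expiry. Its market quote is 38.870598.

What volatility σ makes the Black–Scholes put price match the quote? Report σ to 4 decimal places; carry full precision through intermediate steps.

At σ = 0.4750 the Black–Scholes value reproduces the quote:
σ√T = 0.475·√1.6322 = 0.606849
d₁ = (ln(S/K) + (r+σ²/2)T) / (σ√T) = (ln(150.8/158.64) + (0.0125+0.475²/2)·1.6322) / 0.606849 = (-0.050683 + 0.204535) / 0.606849 = 0.253526
d₂ = d₁ − σ√T = 0.253526 − 0.606849 = -0.353322
e^{−rT} = 0.979804
N(−d₁) = 0.399931,  N(−d₂) = 0.638077
V = K·e^{−rT}·N(−d₂) − S·N(−d₁) = 99.180160 − 60.309563 = 38.870598 (matching the quote); vega is positive throughout, so no other σ reproduces this price

sigma = 0.4750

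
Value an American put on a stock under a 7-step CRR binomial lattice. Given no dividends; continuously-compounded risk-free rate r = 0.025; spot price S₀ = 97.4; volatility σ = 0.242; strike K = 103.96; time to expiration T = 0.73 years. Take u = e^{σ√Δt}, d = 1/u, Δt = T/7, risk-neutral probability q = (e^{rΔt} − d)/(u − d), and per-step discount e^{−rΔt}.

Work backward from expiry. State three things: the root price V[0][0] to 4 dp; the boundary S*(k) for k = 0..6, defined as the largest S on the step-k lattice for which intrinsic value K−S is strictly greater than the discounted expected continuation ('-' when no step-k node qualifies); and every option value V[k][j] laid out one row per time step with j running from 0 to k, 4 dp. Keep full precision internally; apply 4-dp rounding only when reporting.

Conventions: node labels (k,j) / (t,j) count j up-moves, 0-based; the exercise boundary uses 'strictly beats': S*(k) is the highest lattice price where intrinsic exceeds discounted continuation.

Δt=0.10429, u=1.08128, d=0.92483, q=0.49716, disc=e^(-rΔt)=0.99740
k=7 terminal: V=max(K-S,0) → 47.5990 38.0640 26.9160 13.8820 0.0000 0.0000 0.0000 0.0000
k=6: j=0 S=60.9423 intr=43.0177 cont=42.7470 V=43.0177[EX]; j=1 S=71.2523 intr=32.7077 cont=32.4370 V=32.7077[EX]; j=2 S=83.3065 intr=20.6535 cont=20.3828 V=20.6535[EX]; j=3 S=97.4000 intr=6.5600 cont=6.9623 V=6.9623[hold]; j=4 S=113.8778 intr=0.0000 cont=0.0000 V=0.0000[hold]; j=5 S=133.1432 intr=0.0000 cont=0.0000 V=0.0000[hold]; j=6 S=155.6679 intr=0.0000 cont=0.0000 V=0.0000[hold]  S*(6)=83.3065
k=5: j=0 S=65.8960 intr=38.0640 cont=37.7933 V=38.0640[EX]; j=1 S=77.0440 intr=26.9160 cont=26.6453 V=26.9160[EX]; j=2 S=90.0780 intr=13.8820 cont=13.8107 V=13.8820[EX]; j=3 S=105.3171 intr=0.0000 cont=3.4918 V=3.4918[hold]; j=4 S=123.1343 intr=0.0000 cont=0.0000 V=0.0000[hold]; j=5 S=143.9657 intr=0.0000 cont=0.0000 V=0.0000[hold]  S*(5)=90.0780
k=4: j=0 S=71.2523 intr=32.7077 cont=32.4370 V=32.7077[EX]; j=1 S=83.3065 intr=20.6535 cont=20.3828 V=20.6535[EX]; j=2 S=97.4000 intr=6.5600 cont=8.6937 V=8.6937[hold]; j=3 S=113.8778 intr=0.0000 cont=1.7513 V=1.7513[hold]; j=4 S=133.1432 intr=0.0000 cont=0.0000 V=0.0000[hold]  S*(4)=83.3065
k=3: j=0 S=77.0440 intr=26.9160 cont=26.6453 V=26.9160[EX]; j=1 S=90.0780 intr=13.8820 cont=14.6693 V=14.6693[hold]; j=2 S=105.3171 intr=0.0000 cont=5.2286 V=5.2286[hold]; j=3 S=123.1343 intr=0.0000 cont=0.8783 V=0.8783[hold]  S*(3)=77.0440
k=2: j=0 S=83.3065 intr=20.6535 cont=20.7732 V=20.7732[hold]; j=1 S=97.4000 intr=6.5600 cont=9.9498 V=9.9498[hold]; j=2 S=113.8778 intr=0.0000 cont=3.0578 V=3.0578[hold]  S*(2)=-
k=1: j=0 S=90.0780 intr=13.8820 cont=15.3522 V=15.3522[hold]; j=1 S=105.3171 intr=0.0000 cont=6.5064 V=6.5064[hold]  S*(1)=-
k=0: j=0 S=97.4000 intr=6.5600 cont=10.9259 V=10.9259[hold]  S*(0)=-

price = 10.9259
boundary = - - - 77.0440 83.3065 90.0780 83.3065
tree:
10.9259
15.3522 6.5064
20.7732 9.9498 3.0578
26.9160 14.6693 5.2286 0.8783
32.7077 20.6535 8.6937 1.7513 0.0000
38.0640 26.9160 13.8820 3.4918 0.0000 0.0000
43.0177 32.7077 20.6535 6.9623 0.0000 0.0000 0.0000
47.5990 38.0640 26.9160 13.8820 0.0000 0.0000 0.0000 0.0000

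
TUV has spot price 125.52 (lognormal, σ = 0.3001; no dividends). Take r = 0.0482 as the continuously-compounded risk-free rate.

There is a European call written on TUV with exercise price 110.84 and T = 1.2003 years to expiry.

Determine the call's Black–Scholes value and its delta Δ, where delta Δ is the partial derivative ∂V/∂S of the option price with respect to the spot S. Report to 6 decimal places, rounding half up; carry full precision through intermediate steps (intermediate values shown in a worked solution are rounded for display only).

σ√T = 0.3001·√1.2003 = 0.328784
d₁ = (ln(S/K) + (r+σ²/2)T) / (σ√T) = (ln(125.52/110.84) + (0.0482+0.3001²/2)·1.2003) / 0.328784 = (0.124377 + 0.111904) / 0.328784 = 0.718652
d₂ = d₁ − σ√T = 0.718652 − 0.328784 = 0.389868
e^{−rT} = 0.943787
N(d₁) = 0.763822,  N(d₂) = 0.651683
Call price V = S·N(d₁) − K·e^{−rT}·N(d₂) = 95.874973 − 68.172138 = 27.702835
Δ = N(d₁) = 0.763822

price = 27.702835
Δ = 0.763822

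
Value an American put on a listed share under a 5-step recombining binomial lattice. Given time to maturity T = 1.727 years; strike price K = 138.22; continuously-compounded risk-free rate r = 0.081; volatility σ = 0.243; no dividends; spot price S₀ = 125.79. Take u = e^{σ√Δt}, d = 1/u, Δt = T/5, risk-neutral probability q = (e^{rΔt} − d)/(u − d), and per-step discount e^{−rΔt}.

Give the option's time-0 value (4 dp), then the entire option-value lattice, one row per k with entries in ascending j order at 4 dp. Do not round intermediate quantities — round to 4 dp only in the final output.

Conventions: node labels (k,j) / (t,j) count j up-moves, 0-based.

Δt=0.34540  u=1.15351  d=0.86692  q=0.56335  discount=0.97241
step 5 (expiry): payoffs max(K−S,0) = 76.6269 56.2646 29.1706 0.0000 0.0000 0.0000
k=4: (k=4,j=0): S=71.0485, K−S=67.1715, hold=63.3581 ⇒ V=67.1715 exercise | (k=4,j=1): S=94.5367, K−S=43.6833, hold=39.8699 ⇒ V=43.6833 exercise | (k=4,j=2): S=125.7900, K−S=12.4300, hold=12.3858 ⇒ V=12.4300 exercise | (k=4,j=3): S=167.3755, K−S=0.0000, hold=0.0000 ⇒ V=0.0000 continue | (k=4,j=4): S=222.7089, K−S=0.0000, hold=0.0000 ⇒ V=0.0000 continue
k=3: (k=3,j=0): S=81.9554, K−S=56.2646, hold=52.4512 ⇒ V=56.2646 exercise | (k=3,j=1): S=109.0494, K−S=29.1706, hold=25.3572 ⇒ V=29.1706 exercise | (k=3,j=2): S=145.1005, K−S=0.0000, hold=5.2778 ⇒ V=5.2778 continue | (k=3,j=3): S=193.0699, K−S=0.0000, hold=0.0000 ⇒ V=0.0000 continue
k=2: (k=2,j=0): S=94.5367, K−S=43.6833, hold=39.8699 ⇒ V=43.6833 exercise | (k=2,j=1): S=125.7900, K−S=12.4300, hold=15.2770 ⇒ V=15.2770 continue | (k=2,j=2): S=167.3755, K−S=0.0000, hold=2.2409 ⇒ V=2.2409 continue
k=1: (k=1,j=0): S=109.0494, K−S=29.1706, hold=26.9168 ⇒ V=29.1706 exercise | (k=1,j=1): S=145.1005, K−S=0.0000, hold=7.7142 ⇒ V=7.7142 continue
k=0: (k=0,j=0): S=125.7900, K−S=12.4300, hold=16.6117 ⇒ V=16.6117 continue

price = 16.6117
tree:
16.6117
29.1706 7.7142
43.6833 15.2770 2.2409
56.2646 29.1706 5.2778 0.0000
67.1715 43.6833 12.4300 0.0000 0.0000
76.6269 56.2646 29.1706 0.0000 0.0000 0.0000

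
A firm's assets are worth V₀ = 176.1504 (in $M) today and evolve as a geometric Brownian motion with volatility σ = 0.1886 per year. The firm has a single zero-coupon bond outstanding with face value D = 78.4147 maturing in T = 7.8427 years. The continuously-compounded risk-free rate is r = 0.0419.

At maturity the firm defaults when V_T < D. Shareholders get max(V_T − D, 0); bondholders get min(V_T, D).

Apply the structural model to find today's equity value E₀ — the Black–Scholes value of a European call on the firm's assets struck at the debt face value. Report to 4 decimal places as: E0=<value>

Equity is a call on the firm's assets struck at D = 78.4147:
d₁ = [ln(V₀/D) + (r + σ²/2)T] / (σ√T)
   = [ln(176.1504/78.4147) + (0.0419 + 0.5·0.1886²)·7.8427] / (0.1886·√7.8427)
   = [0.809327 + 0.468091] / 0.528171 = 2.418570
d₂ = d₁ − σ√T = 2.418570 − 0.528171 = 1.890399
N(d₁) = 0.992209,  N(d₂) = 0.970648,  e^(−rT) = 0.719924
E₀ = V₀·N(d₁) − D·e^(−rT)·N(d₂)
   = 176.1504·0.992209 − 78.4147·0.719924·0.970648 = 119.982406

E0=119.9824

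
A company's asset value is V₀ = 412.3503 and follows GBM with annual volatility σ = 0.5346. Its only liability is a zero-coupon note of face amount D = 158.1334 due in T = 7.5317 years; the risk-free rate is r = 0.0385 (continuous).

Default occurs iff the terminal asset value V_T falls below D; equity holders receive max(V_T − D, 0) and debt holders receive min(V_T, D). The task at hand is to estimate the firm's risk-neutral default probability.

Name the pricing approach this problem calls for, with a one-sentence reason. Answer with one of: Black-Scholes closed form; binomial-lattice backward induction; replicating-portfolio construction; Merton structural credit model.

Key observation: the asked-for credit quantity lives on the firm's capital structure — asset value, asset volatility, debt face 158.1334 — which is the structural model's domain.

framework: Merton structural credit model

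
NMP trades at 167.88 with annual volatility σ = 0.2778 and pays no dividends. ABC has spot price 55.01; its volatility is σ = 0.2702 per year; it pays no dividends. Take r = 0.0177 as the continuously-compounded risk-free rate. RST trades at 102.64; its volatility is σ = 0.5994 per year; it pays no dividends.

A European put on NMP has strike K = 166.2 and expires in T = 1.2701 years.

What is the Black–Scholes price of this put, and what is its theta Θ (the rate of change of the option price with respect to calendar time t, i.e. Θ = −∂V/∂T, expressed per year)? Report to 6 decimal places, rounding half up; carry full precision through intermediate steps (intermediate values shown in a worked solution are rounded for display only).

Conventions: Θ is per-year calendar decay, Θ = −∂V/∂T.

price = 17.971210
Θ = -6.480702

σ√T = 0.2778·√1.2701 = 0.313077
d₁ = (ln(S/K) + (r+σ²/2)T) / (σ√T) = (ln(167.88/166.2) + (0.0177+0.2778²/2)·1.2701) / 0.313077 = (0.010058 + 0.071489) / 0.313077 = 0.260469
d₂ = d₁ − σ√T = 0.260469 − 0.313077 = -0.052608
e^{−rT} = 0.977770
N(−d₁) = 0.397251,  N(−d₂) = 0.520978
Put price V = K·e^{−rT}·N(−d₂) − S·N(−d₁) = 84.661694 − 66.690484 = 17.971210
φ(d₁) = (1/√(2π))·e^{−d₁²/2} = 0.385636
Θ = −S·φ(d₁)·σ/(2√T) + r·K·e^{−rT}·N(−d₂) = −7.979214 + 1.498512 = -6.480702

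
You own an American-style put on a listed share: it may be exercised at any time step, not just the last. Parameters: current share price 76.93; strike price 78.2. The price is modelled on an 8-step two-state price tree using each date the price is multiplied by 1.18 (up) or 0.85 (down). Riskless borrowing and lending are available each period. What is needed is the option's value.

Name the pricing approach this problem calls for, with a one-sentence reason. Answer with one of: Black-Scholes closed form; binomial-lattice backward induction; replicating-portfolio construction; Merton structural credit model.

Key observation: the put (strike 78.2 on spot 76.93) is American-style on a 8-step discrete price model, so the early-exercise decision at every node requires stepwise backward valuation — a closed form cannot price the exercise right.

framework: binomial-lattice backward induction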